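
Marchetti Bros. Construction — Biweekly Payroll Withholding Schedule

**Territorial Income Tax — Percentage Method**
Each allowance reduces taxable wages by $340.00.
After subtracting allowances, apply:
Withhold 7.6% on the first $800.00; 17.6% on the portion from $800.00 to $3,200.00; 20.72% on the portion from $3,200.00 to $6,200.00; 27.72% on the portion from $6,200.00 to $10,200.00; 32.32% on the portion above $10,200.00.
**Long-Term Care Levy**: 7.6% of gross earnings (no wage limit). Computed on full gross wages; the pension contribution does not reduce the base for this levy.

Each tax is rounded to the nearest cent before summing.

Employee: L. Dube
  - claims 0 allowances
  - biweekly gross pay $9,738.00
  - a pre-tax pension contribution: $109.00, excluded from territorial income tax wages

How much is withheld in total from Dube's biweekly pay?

$2,795.41

Territorial Income Tax: taxable = $9,738.00 − $109.00 = $9,629.00
  $1,104.80 + 27.72% × ($9,629.00 − $6,200.00) = $1,104.80 + 27.72% × $3,429.00 = $2,055.32
Long-Term Care Levy: 7.6% × $9,738.00 = $740.09
Total: $2,055.32 + $740.09 = $2,795.41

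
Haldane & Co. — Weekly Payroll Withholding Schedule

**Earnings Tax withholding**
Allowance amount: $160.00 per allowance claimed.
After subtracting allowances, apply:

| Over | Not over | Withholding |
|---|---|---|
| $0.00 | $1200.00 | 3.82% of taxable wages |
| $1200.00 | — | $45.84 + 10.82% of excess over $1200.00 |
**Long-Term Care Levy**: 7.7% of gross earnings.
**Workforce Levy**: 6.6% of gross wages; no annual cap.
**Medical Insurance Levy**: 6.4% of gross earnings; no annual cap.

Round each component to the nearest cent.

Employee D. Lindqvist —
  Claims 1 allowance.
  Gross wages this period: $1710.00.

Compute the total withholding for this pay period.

$437.68

Earnings Tax: taxable = $1710.00 − 1×$160.00 = $1550.00
  $45.84 + 10.82% × ($1550.00 − $1200.00) = $45.84 + 10.82% × $350.00 = $83.71
Long-Term Care Levy: 7.7% × $1710.00 = $131.67
Workforce Levy: 6.6% × $1710.00 = $112.86
Medical Insurance Levy: 6.4% × $1710.00 = $109.44
Total: $83.71 + $131.67 + $112.86 + $109.44 = $437.68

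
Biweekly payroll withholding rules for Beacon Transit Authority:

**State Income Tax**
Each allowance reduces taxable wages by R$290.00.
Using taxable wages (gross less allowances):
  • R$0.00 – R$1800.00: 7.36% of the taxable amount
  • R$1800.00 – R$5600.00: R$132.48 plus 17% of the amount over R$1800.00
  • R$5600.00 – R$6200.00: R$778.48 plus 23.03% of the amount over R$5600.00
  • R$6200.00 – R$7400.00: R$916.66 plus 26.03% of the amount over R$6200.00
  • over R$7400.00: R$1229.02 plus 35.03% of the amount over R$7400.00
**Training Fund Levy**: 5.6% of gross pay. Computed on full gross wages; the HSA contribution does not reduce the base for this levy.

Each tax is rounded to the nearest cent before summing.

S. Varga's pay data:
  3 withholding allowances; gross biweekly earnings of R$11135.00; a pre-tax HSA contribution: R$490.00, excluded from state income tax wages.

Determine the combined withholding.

State Income Tax: taxable = R$11135.00 − R$490.00 − 3×R$290.00 = R$9775.00
  R$1229.02 + 35.03% × (R$9775.00 − R$7400.00) = R$1229.02 + 35.03% × R$2375.00 = R$2060.98
Training Fund Levy: 5.6% × R$11135.00 = R$623.56
Total: R$2060.98 + R$623.56 = R$2684.54

R$2684.54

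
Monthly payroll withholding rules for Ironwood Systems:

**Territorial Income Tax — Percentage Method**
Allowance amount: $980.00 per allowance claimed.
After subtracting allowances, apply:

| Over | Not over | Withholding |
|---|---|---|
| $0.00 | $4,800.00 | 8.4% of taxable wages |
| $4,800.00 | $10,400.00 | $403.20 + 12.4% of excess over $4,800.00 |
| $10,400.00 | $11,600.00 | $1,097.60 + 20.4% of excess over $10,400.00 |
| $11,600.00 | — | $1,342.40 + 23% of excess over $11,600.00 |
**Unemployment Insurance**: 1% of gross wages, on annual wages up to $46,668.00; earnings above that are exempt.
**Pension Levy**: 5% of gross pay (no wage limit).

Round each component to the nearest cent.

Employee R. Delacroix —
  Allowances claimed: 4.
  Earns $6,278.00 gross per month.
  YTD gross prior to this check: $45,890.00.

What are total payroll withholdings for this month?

$519.75

Territorial Income Tax: taxable = $6,278.00 − 4×$980.00 = $2,358.00
  8.4% × $2,358.00 = $198.07
Unemployment Insurance: cap $46,668.00 − YTD $45,890.00 = $778.00 subject; 1% × $778.00 = $7.78
Pension Levy: 5% × $6,278.00 = $313.90
Total: $198.07 + $7.78 + $313.90 = $519.75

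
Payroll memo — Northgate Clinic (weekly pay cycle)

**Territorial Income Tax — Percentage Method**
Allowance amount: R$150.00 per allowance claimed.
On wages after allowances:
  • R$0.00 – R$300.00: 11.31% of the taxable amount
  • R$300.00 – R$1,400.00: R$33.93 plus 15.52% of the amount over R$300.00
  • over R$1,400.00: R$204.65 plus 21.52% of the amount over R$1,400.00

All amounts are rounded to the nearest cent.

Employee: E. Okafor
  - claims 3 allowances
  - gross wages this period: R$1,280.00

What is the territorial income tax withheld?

R$116.19

Territorial Income Tax: taxable = R$1,280.00 − 3×R$150.00 = R$830.00
  R$33.93 + 15.52% × (R$830.00 − R$300.00) = R$33.93 + 15.52% × R$530.00 = R$116.19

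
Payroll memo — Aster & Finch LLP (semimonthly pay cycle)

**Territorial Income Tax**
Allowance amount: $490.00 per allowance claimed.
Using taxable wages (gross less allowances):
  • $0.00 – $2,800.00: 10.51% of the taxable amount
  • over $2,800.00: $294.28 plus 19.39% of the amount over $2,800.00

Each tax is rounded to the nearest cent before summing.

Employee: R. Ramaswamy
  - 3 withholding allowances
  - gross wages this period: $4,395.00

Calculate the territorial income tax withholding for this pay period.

Territorial Income Tax: taxable = $4,395.00 − 3×$490.00 = $2,925.00
  $294.28 + 19.39% × ($2,925.00 − $2,800.00) = $294.28 + 19.39% × $125.00 = $318.52

$318.52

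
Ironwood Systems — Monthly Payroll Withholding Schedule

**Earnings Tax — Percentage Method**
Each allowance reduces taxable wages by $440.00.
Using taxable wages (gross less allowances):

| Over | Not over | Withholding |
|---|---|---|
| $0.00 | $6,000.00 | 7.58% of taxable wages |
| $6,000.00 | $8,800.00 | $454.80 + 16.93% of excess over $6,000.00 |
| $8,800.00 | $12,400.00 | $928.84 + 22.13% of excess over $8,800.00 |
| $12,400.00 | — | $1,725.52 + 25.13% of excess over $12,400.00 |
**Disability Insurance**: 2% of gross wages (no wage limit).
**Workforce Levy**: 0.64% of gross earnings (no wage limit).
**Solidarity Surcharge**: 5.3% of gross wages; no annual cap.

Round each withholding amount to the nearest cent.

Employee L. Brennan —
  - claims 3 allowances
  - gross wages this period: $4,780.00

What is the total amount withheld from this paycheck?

Earnings Tax: taxable = $4,780.00 − 3×$440.00 = $3,460.00
  7.58% × $3,460.00 = $262.27
Disability Insurance: 2% × $4,780.00 = $95.60
Workforce Levy: 0.64% × $4,780.00 = $30.59
Solidarity Surcharge: 5.3% × $4,780.00 = $253.34
Total: $262.27 + $95.60 + $30.59 + $253.34 = $641.80

$641.80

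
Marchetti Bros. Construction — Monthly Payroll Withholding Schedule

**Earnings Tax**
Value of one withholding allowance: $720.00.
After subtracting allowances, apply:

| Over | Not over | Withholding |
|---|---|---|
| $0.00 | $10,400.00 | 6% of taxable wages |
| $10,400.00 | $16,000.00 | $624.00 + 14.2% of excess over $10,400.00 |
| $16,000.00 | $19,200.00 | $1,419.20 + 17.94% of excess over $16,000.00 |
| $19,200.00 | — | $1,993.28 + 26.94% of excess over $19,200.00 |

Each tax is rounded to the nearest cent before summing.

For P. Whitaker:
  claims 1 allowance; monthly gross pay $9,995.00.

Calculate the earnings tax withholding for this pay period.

$556.50

Earnings Tax: taxable = $9,995.00 − 1×$720.00 = $9,275.00
  6% × $9,275.00 = $556.50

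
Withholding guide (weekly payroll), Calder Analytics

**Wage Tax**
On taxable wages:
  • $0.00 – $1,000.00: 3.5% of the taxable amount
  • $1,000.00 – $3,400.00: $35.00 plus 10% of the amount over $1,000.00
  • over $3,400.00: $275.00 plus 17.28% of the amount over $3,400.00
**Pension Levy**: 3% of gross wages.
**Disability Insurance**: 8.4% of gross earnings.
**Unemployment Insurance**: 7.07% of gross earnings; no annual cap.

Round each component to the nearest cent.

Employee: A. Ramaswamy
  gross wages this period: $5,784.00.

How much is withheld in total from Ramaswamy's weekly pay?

Wage Tax: taxable = $5,784.00
  $275.00 + 17.28% × ($5,784.00 − $3,400.00) = $275.00 + 17.28% × $2,384.00 = $686.96
Pension Levy: 3% × $5,784.00 = $173.52
Disability Insurance: 8.4% × $5,784.00 = $485.86
Unemployment Insurance: 7.07% × $5,784.00 = $408.93
Total: $686.96 + $173.52 + $485.86 + $408.93 = $1,755.27

$1,755.27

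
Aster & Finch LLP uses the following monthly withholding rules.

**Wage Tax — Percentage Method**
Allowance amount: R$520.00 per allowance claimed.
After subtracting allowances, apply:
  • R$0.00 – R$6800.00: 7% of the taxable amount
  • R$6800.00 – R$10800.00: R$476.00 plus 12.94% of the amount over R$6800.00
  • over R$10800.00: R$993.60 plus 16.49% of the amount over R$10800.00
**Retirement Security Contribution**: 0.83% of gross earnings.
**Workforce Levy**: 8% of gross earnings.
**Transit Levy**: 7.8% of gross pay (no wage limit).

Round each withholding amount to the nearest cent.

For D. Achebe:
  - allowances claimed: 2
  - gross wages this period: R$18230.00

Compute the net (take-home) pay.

Wage Tax: taxable = R$18230.00 − 2×R$520.00 = R$17190.00
  R$993.60 + 16.49% × (R$17190.00 − R$10800.00) = R$993.60 + 16.49% × R$6390.00 = R$2047.31
Retirement Security Contribution: 0.83% × R$18230.00 = R$151.31
Workforce Levy: 8% × R$18230.00 = R$1458.40
Transit Levy: 7.8% × R$18230.00 = R$1421.94
Total withheld: R$2047.31 + R$151.31 + R$1458.40 + R$1421.94 = R$5078.96
Net pay: R$18230.00 − R$5078.96 = R$13151.04

R$13151.04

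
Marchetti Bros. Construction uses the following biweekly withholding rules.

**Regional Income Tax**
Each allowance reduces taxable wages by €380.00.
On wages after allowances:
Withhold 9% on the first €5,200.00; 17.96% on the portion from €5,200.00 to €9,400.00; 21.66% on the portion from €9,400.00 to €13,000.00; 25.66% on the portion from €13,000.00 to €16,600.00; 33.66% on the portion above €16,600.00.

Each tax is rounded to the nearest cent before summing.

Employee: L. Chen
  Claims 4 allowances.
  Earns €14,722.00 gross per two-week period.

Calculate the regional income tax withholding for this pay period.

Regional Income Tax: taxable = €14,722.00 − 4×€380.00 = €13,202.00
  €2,002.08 + 25.66% × (€13,202.00 − €13,000.00) = €2,002.08 + 25.66% × €202.00 = €2,053.91

€2,053.91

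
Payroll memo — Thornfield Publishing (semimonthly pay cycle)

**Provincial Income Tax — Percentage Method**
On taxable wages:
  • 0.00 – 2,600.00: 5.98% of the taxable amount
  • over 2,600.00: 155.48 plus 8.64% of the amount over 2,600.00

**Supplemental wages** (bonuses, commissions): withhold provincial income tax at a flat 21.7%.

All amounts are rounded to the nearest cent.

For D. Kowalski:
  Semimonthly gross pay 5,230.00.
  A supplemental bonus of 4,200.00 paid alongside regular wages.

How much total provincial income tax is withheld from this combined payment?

Provincial Income Tax: taxable = 5,230.00
  155.48 + 8.64% × (5,230.00 − 2,600.00) = 155.48 + 8.64% × 2,630.00 = 382.71
Supplemental (21.7% flat on bonus): 21.7% × 4,200.00 = 911.40
Total provincial income tax: 382.71 + 911.40 = 1,294.11

1,294.11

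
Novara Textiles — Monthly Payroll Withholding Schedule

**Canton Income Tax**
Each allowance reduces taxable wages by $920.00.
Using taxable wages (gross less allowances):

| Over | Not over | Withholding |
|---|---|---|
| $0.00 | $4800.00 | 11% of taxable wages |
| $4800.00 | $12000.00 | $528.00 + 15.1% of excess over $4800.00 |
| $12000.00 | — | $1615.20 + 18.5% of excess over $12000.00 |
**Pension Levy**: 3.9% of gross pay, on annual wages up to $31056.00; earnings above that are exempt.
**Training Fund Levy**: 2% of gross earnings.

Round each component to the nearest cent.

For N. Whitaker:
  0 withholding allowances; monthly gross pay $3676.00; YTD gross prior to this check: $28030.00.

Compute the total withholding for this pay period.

Canton Income Tax: taxable = $3676.00
  11% × $3676.00 = $404.36
Pension Levy: cap $31056.00 − YTD $28030.00 = $3026.00 subject; 3.9% × $3026.00 = $118.01
Training Fund Levy: 2% × $3676.00 = $73.52
Total: $404.36 + $118.01 + $73.52 = $595.89

$595.89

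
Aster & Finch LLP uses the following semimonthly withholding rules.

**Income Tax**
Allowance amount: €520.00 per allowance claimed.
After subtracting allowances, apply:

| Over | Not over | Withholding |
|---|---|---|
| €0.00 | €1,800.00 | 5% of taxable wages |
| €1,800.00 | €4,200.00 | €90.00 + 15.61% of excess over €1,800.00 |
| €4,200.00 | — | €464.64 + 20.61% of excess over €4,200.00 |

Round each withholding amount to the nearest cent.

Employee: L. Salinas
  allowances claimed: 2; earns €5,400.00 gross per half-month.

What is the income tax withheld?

Income Tax: taxable = €5,400.00 − 2×€520.00 = €4,360.00
  €464.64 + 20.61% × (€4,360.00 − €4,200.00) = €464.64 + 20.61% × €160.00 = €497.62

€497.62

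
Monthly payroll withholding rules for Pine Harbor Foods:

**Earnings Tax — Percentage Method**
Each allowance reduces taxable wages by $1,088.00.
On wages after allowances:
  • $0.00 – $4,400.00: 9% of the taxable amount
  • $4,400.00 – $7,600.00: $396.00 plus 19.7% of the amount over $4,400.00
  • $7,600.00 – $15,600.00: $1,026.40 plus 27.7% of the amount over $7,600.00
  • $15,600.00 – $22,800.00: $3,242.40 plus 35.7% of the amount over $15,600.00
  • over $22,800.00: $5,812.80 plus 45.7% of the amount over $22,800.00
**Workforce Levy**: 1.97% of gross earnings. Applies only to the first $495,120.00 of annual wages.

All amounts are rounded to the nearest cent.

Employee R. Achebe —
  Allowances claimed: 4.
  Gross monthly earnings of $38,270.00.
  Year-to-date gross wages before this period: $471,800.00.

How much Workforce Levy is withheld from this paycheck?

Workforce Levy: cap $495,120.00 − YTD $471,800.00 = $23,320.00 subject; 1.97% × $23,320.00 = $459.40

$459.40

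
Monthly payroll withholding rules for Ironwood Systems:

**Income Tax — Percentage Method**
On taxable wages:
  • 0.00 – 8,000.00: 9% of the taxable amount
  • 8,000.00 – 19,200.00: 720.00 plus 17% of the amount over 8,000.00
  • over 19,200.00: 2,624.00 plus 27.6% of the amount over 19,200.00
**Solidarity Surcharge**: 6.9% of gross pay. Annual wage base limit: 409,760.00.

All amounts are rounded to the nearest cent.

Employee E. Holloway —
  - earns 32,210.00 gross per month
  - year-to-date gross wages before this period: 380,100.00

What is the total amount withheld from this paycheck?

Income Tax: taxable = 32,210.00
  2,624.00 + 27.6% × (32,210.00 − 19,200.00) = 2,624.00 + 27.6% × 13,010.00 = 6,214.76
Solidarity Surcharge: cap 409,760.00 − YTD 380,100.00 = 29,660.00 subject; 6.9% × 29,660.00 = 2,046.54
Total: 6,214.76 + 2,046.54 = 8,261.30

8,261.30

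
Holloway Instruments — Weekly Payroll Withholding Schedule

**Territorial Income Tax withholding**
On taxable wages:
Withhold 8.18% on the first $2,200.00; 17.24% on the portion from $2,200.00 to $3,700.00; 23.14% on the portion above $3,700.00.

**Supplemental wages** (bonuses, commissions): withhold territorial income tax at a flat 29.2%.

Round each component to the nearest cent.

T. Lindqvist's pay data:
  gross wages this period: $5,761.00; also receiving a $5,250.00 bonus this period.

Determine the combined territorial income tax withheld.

Territorial Income Tax: taxable = $5,761.00
  $438.56 + 23.14% × ($5,761.00 − $3,700.00) = $438.56 + 23.14% × $2,061.00 = $915.48
Supplemental (29.2% flat on bonus): 29.2% × $5,250.00 = $1,533.00
Total territorial income tax: $915.48 + $1,533.00 = $2,448.48

$2,448.48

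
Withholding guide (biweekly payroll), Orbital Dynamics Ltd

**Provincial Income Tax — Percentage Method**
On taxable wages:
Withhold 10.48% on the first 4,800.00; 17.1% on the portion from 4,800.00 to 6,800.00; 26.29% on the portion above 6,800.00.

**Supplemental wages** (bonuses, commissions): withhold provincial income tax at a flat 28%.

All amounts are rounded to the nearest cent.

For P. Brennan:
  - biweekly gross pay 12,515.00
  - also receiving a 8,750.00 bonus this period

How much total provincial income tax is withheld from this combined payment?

4,797.51

Provincial Income Tax: taxable = 12,515.00
  845.04 + 26.29% × (12,515.00 − 6,800.00) = 845.04 + 26.29% × 5,715.00 = 2,347.51
Supplemental (28% flat on bonus): 28% × 8,750.00 = 2,450.00
Total provincial income tax: 2,347.51 + 2,450.00 = 4,797.51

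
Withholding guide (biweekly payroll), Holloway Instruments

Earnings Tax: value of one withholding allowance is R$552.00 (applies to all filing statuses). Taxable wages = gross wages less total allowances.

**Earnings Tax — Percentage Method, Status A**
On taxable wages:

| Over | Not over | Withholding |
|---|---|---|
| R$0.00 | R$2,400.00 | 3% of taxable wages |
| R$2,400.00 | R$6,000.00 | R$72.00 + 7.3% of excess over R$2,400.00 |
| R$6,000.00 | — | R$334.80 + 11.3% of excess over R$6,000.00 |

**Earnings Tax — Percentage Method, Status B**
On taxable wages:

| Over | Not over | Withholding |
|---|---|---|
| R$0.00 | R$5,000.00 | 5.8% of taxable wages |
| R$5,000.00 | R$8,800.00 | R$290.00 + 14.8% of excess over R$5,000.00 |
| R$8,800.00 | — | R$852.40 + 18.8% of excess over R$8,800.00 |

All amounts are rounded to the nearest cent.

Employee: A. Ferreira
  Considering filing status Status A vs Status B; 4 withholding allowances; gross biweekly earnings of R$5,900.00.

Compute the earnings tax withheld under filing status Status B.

R$214.14

Earnings Tax (Status B): taxable = R$5,900.00 − 4×R$552.00 = R$3,692.00
  5.8% × R$3,692.00 = R$214.14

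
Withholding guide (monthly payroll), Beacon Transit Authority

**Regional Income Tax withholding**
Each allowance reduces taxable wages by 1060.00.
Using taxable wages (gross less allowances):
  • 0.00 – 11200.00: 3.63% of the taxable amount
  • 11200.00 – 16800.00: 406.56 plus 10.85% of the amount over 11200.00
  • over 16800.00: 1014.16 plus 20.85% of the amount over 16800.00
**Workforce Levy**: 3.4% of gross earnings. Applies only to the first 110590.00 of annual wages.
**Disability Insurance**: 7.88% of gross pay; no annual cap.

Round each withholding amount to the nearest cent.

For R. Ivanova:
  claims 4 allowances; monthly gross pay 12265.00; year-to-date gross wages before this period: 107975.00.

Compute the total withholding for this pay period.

1346.70

Regional Income Tax: taxable = 12265.00 − 4×1060.00 = 8025.00
  3.63% × 8025.00 = 291.31
Workforce Levy: cap 110590.00 − YTD 107975.00 = 2615.00 subject; 3.4% × 2615.00 = 88.91
Disability Insurance: 7.88% × 12265.00 = 966.48
Total: 291.31 + 88.91 + 966.48 = 1346.70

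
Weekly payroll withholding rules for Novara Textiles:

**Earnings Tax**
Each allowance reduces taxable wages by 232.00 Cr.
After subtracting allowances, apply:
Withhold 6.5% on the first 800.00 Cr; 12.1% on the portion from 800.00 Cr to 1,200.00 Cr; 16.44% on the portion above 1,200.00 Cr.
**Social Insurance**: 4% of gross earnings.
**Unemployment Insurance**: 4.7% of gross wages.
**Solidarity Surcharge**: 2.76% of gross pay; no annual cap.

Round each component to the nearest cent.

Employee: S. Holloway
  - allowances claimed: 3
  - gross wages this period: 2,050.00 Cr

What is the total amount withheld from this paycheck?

360.65 Cr

Earnings Tax: taxable = 2,050.00 Cr − 3×232.00 Cr = 1,354.00 Cr
  100.40 Cr + 16.44% × (1,354.00 Cr − 1,200.00 Cr) = 100.40 Cr + 16.44% × 154.00 Cr = 125.72 Cr
Social Insurance: 4% × 2,050.00 Cr = 82.00 Cr
Unemployment Insurance: 4.7% × 2,050.00 Cr = 96.35 Cr
Solidarity Surcharge: 2.76% × 2,050.00 Cr = 56.58 Cr
Total: 125.72 Cr + 82.00 Cr + 96.35 Cr + 56.58 Cr = 360.65 Cr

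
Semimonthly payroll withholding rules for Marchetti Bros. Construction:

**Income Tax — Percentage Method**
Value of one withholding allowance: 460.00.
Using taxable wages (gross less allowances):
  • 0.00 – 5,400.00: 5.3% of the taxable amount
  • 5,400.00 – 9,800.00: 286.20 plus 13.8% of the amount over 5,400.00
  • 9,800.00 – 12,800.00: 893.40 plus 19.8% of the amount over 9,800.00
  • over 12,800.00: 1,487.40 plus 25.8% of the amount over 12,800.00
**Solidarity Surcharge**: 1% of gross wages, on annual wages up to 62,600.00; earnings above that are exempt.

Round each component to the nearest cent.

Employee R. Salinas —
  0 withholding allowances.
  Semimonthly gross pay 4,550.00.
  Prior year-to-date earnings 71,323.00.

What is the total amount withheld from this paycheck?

241.15

Income Tax: taxable = 4,550.00
  5.3% × 4,550.00 = 241.15
Solidarity Surcharge: YTD 71,323.00 ≥ cap 62,600.00 → 0.00
Total: 241.15 + 0.00 = 241.15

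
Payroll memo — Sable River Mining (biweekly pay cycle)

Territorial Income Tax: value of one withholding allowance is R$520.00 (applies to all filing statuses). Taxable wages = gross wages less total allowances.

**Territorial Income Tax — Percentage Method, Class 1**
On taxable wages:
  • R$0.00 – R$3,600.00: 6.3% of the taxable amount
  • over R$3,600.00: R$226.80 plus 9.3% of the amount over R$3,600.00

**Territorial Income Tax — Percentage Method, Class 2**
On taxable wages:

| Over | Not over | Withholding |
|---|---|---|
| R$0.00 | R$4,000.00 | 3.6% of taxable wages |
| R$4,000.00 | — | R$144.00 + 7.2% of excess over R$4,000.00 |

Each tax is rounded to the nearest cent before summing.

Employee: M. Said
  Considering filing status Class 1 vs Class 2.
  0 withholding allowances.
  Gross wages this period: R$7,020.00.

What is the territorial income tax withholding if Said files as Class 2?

R$361.44

Territorial Income Tax (Class 2): taxable = R$7,020.00
  R$144.00 + 7.2% × (R$7,020.00 − R$4,000.00) = R$144.00 + 7.2% × R$3,020.00 = R$361.44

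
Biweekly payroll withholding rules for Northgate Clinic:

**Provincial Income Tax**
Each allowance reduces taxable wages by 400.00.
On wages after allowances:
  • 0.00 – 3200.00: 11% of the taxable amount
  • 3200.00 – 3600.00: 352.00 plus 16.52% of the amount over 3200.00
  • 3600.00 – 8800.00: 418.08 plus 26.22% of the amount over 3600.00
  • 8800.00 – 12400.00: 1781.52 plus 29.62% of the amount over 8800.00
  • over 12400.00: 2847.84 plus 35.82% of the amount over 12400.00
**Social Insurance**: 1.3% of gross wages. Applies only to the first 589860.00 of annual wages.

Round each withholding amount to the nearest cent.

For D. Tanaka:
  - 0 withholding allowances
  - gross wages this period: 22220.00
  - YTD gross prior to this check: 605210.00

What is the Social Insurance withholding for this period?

Social Insurance: YTD 605210.00 ≥ cap 589860.00 → 0.00

0.00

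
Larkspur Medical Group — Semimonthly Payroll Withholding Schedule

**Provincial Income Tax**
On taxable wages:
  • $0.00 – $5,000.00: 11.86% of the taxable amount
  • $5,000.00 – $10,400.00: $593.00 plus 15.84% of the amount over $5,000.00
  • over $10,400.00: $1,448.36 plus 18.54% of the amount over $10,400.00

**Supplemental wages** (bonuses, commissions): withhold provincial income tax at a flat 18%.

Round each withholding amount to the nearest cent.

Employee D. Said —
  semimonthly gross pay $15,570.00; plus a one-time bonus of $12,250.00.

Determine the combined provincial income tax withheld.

$4,611.88

Provincial Income Tax: taxable = $15,570.00
  $1,448.36 + 18.54% × ($15,570.00 − $10,400.00) = $1,448.36 + 18.54% × $5,170.00 = $2,406.88
Supplemental (18% flat on bonus): 18% × $12,250.00 = $2,205.00
Total provincial income tax: $2,406.88 + $2,205.00 = $4,611.88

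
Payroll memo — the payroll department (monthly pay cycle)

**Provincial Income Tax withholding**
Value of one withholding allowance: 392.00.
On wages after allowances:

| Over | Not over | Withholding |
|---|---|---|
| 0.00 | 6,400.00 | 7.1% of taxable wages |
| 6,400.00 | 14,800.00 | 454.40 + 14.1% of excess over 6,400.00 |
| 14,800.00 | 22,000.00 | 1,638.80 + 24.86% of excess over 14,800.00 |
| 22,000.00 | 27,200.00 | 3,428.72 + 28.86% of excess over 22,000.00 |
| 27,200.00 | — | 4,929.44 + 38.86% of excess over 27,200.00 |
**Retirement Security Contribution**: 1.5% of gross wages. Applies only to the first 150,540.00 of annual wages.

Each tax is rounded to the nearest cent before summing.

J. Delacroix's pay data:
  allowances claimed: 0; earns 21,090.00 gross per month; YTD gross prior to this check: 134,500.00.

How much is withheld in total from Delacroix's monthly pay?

3,443.09

Provincial Income Tax: taxable = 21,090.00
  1,638.80 + 24.86% × (21,090.00 − 14,800.00) = 1,638.80 + 24.86% × 6,290.00 = 3,202.49
Retirement Security Contribution: cap 150,540.00 − YTD 134,500.00 = 16,040.00 subject; 1.5% × 16,040.00 = 240.60
Total: 3,202.49 + 240.60 = 3,443.09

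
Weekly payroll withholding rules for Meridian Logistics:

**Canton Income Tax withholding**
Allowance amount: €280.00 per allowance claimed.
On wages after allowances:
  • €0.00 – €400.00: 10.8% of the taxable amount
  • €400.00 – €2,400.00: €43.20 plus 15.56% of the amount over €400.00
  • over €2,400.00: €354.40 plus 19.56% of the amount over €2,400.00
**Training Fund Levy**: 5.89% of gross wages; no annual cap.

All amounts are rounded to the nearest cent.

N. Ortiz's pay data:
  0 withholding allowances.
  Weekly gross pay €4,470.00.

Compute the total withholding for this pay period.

€1,022.57

Canton Income Tax: taxable = €4,470.00
  €354.40 + 19.56% × (€4,470.00 − €2,400.00) = €354.40 + 19.56% × €2,070.00 = €759.29
Training Fund Levy: 5.89% × €4,470.00 = €263.28
Total: €759.29 + €263.28 = €1,022.57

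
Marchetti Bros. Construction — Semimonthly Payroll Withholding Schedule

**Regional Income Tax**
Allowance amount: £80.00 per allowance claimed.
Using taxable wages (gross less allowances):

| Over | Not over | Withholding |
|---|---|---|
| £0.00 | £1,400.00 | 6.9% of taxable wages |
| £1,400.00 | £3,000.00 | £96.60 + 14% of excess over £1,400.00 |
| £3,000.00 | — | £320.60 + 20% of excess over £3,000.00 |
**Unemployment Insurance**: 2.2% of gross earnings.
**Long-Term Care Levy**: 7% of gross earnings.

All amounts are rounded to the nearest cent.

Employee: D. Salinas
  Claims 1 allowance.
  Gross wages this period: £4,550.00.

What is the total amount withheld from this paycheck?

£1,033.20

Regional Income Tax: taxable = £4,550.00 − 1×£80.00 = £4,470.00
  £320.60 + 20% × (£4,470.00 − £3,000.00) = £320.60 + 20% × £1,470.00 = £614.60
Unemployment Insurance: 2.2% × £4,550.00 = £100.10
Long-Term Care Levy: 7% × £4,550.00 = £318.50
Total: £614.60 + £100.10 + £318.50 = £1,033.20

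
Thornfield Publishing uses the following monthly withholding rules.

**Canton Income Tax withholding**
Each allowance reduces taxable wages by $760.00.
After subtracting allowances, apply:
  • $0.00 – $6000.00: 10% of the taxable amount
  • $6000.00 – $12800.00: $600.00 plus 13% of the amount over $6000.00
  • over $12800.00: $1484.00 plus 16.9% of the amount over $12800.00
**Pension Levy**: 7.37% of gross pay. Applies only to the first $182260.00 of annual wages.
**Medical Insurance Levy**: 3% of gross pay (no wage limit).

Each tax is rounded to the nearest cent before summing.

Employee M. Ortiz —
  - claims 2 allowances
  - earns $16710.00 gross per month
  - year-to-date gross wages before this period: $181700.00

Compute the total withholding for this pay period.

$2430.48

Canton Income Tax: taxable = $16710.00 − 2×$760.00 = $15190.00
  $1484.00 + 16.9% × ($15190.00 − $12800.00) = $1484.00 + 16.9% × $2390.00 = $1887.91
Pension Levy: cap $182260.00 − YTD $181700.00 = $560.00 subject; 7.37% × $560.00 = $41.27
Medical Insurance Levy: 3% × $16710.00 = $501.30
Total: $1887.91 + $41.27 + $501.30 = $2430.48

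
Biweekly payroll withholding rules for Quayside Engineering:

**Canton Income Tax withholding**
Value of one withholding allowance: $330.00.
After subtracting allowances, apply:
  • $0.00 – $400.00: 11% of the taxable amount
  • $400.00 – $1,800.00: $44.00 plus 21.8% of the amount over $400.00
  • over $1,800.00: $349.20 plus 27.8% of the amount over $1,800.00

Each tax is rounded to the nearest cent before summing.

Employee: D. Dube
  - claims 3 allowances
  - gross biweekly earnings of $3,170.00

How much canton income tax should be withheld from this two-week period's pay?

$454.84

Canton Income Tax: taxable = $3,170.00 − 3×$330.00 = $2,180.00
  $349.20 + 27.8% × ($2,180.00 − $1,800.00) = $349.20 + 27.8% × $380.00 = $454.84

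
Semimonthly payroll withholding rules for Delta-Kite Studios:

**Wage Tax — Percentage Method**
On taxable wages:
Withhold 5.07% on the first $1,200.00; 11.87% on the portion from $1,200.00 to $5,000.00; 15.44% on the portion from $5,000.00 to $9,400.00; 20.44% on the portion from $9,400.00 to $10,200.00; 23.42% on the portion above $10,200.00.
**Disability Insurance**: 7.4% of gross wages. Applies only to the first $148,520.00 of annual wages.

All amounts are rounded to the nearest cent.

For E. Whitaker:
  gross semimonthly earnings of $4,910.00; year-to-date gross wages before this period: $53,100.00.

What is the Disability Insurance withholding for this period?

$363.34

Disability Insurance: 7.4% × $4,910.00 = $363.34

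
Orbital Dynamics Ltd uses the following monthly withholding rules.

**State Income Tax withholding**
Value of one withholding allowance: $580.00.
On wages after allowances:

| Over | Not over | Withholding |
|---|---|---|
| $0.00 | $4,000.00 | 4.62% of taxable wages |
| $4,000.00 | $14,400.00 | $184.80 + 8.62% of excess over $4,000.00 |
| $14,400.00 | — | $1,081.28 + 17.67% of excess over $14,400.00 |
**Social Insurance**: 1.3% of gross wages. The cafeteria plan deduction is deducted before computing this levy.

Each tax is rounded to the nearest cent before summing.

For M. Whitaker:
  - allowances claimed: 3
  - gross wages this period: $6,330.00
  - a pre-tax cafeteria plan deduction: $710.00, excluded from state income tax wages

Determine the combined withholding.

State Income Tax: taxable = $6,330.00 − $710.00 − 3×$580.00 = $3,880.00
  4.62% × $3,880.00 = $179.26
Social Insurance: 1.3% × $5,620.00 = $73.06
Total: $179.26 + $73.06 = $252.32

$252.32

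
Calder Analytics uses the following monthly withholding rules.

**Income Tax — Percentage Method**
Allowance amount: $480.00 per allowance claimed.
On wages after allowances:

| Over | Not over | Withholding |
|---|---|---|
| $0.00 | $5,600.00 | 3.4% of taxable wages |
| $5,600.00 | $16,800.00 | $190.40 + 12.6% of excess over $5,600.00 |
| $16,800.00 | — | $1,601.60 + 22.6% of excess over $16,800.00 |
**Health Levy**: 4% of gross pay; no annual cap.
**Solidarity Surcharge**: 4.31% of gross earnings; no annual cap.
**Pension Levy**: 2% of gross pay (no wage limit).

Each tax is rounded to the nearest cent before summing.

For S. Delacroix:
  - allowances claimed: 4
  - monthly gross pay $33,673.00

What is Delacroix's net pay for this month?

$25,220.33

Income Tax: taxable = $33,673.00 − 4×$480.00 = $31,753.00
  $1,601.60 + 22.6% × ($31,753.00 − $16,800.00) = $1,601.60 + 22.6% × $14,953.00 = $4,980.98
Health Levy: 4% × $33,673.00 = $1,346.92
Solidarity Surcharge: 4.31% × $33,673.00 = $1,451.31
Pension Levy: 2% × $33,673.00 = $673.46
Total withheld: $4,980.98 + $1,346.92 + $1,451.31 + $673.46 = $8,452.67
Net pay: $33,673.00 − $8,452.67 = $25,220.33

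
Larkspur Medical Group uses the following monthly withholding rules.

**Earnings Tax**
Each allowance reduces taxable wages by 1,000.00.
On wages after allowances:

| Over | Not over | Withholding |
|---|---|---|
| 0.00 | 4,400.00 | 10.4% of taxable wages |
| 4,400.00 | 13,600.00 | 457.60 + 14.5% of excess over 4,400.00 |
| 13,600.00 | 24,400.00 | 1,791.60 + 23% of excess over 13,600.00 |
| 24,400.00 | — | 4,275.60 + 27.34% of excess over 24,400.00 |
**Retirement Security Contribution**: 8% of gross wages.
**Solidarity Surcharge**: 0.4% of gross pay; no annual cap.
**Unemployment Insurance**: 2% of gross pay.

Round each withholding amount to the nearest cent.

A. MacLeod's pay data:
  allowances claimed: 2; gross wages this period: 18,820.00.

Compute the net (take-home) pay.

14,330.52

Earnings Tax: taxable = 18,820.00 − 2×1,000.00 = 16,820.00
  1,791.60 + 23% × (16,820.00 − 13,600.00) = 1,791.60 + 23% × 3,220.00 = 2,532.20
Retirement Security Contribution: 8% × 18,820.00 = 1,505.60
Solidarity Surcharge: 0.4% × 18,820.00 = 75.28
Unemployment Insurance: 2% × 18,820.00 = 376.40
Total withheld: 2,532.20 + 1,505.60 + 75.28 + 376.40 = 4,489.48
Net pay: 18,820.00 − 4,489.48 = 14,330.52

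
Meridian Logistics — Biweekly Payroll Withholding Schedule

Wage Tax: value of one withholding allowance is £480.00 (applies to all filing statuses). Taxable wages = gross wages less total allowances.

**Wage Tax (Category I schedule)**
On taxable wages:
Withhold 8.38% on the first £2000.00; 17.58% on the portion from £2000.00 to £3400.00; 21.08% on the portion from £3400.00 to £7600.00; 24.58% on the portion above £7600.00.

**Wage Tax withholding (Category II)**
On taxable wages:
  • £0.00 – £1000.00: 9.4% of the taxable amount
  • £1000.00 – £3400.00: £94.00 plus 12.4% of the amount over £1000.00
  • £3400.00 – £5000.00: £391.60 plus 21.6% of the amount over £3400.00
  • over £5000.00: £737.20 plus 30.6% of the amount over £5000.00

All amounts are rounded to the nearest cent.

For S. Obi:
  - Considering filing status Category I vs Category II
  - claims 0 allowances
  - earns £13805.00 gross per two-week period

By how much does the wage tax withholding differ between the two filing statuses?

£607.26

Wage Tax (Category I): taxable = £13805.00
  £1299.08 + 24.58% × (£13805.00 − £7600.00) = £1299.08 + 24.58% × £6205.00 = £2824.27
Wage Tax (Category II): taxable = £13805.00
  £737.20 + 30.6% × (£13805.00 − £5000.00) = £737.20 + 30.6% × £8805.00 = £3431.53
Difference: |£2824.27 − £3431.53| = £607.26 (higher under Category II)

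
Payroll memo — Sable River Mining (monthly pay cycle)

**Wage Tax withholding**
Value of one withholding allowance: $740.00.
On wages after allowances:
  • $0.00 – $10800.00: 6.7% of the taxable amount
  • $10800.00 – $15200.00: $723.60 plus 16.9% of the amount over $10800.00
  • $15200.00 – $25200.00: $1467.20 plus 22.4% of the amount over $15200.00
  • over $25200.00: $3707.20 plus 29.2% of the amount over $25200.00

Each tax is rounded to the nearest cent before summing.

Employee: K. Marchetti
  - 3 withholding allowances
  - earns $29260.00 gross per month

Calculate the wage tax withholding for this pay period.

Wage Tax: taxable = $29260.00 − 3×$740.00 = $27040.00
  $3707.20 + 29.2% × ($27040.00 − $25200.00) = $3707.20 + 29.2% × $1840.00 = $4244.48

$4244.48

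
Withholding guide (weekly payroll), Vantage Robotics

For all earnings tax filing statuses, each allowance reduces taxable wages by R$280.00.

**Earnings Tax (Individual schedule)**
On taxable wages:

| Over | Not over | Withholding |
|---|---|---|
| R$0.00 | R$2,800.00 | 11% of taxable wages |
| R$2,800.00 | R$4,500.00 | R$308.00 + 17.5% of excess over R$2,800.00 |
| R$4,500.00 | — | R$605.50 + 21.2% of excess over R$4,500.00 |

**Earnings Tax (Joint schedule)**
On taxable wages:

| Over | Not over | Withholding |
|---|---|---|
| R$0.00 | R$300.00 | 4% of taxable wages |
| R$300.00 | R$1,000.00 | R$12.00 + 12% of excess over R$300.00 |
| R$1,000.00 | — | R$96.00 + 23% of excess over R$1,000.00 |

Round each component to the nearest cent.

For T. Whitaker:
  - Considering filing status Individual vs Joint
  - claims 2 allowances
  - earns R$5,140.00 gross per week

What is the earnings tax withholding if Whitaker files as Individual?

R$622.46

Earnings Tax (Individual): taxable = R$5,140.00 − 2×R$280.00 = R$4,580.00
  R$605.50 + 21.2% × (R$4,580.00 − R$4,500.00) = R$605.50 + 21.2% × R$80.00 = R$622.46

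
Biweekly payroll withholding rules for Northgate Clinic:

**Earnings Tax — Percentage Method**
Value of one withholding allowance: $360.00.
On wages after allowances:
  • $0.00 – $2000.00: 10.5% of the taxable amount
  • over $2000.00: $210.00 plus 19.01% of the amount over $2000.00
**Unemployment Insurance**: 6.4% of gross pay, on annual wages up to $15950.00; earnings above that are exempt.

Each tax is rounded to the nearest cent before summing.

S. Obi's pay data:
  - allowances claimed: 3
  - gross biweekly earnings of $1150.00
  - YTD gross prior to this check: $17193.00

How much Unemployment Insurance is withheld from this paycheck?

Unemployment Insurance: YTD $17193.00 ≥ cap $15950.00 → $0.00

$0.00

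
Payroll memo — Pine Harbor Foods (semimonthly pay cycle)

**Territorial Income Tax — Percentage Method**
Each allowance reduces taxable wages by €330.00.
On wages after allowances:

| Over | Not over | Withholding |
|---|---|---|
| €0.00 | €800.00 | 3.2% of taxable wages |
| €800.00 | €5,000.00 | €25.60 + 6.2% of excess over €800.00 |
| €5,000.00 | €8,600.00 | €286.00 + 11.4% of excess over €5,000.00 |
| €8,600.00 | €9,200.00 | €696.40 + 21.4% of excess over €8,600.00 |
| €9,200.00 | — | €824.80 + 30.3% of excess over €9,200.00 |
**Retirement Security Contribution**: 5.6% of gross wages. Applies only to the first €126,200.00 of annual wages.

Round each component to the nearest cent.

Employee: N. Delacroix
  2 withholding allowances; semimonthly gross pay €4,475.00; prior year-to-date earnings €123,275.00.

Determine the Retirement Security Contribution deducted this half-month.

€163.80

Retirement Security Contribution: cap €126,200.00 − YTD €123,275.00 = €2,925.00 subject; 5.6% × €2,925.00 = €163.80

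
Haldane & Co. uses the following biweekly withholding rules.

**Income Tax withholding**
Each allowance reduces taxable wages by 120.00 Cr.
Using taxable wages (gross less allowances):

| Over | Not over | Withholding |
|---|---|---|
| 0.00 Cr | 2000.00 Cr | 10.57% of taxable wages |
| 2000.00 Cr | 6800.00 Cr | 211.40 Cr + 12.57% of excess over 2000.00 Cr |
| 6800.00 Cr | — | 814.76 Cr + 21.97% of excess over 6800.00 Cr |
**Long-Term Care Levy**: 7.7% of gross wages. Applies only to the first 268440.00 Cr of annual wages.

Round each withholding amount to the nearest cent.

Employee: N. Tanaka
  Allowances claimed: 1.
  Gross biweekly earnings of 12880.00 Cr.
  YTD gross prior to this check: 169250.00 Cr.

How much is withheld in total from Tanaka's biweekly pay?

Income Tax: taxable = 12880.00 Cr − 1×120.00 Cr = 12760.00 Cr
  814.76 Cr + 21.97% × (12760.00 Cr − 6800.00 Cr) = 814.76 Cr + 21.97% × 5960.00 Cr = 2124.17 Cr
Long-Term Care Levy: 7.7% × 12880.00 Cr = 991.76 Cr
Total: 2124.17 Cr + 991.76 Cr = 3115.93 Cr

3115.93 Cr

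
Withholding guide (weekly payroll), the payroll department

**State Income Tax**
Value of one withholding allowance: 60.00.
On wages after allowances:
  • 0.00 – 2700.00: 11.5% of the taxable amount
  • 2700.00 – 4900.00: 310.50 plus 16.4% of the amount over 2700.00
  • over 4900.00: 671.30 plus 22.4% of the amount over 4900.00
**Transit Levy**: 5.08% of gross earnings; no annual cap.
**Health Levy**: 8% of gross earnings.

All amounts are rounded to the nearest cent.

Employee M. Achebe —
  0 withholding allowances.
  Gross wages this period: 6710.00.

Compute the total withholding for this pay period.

1954.41

State Income Tax: taxable = 6710.00
  671.30 + 22.4% × (6710.00 − 4900.00) = 671.30 + 22.4% × 1810.00 = 1076.74
Transit Levy: 5.08% × 6710.00 = 340.87
Health Levy: 8% × 6710.00 = 536.80
Total: 1076.74 + 340.87 + 536.80 = 1954.41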